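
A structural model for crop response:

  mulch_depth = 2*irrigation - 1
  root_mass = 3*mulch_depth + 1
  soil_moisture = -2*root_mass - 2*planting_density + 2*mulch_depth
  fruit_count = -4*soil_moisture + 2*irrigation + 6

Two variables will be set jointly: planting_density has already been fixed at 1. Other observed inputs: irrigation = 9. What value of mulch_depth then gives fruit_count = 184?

mulch_depth = 9

With planting_density held at 1:
Intervening on mulch_depth fixes its value directly, overriding its dependence on irrigation.
Substituting into the soil_moisture equation gives soil_moisture = -4*mulch_depth - 4.
So fruit_count = 16*mulch_depth + 40.
Solve 16*mulch_depth + 40 = 184: mulch_depth = (184 - 40) / 16 = 9.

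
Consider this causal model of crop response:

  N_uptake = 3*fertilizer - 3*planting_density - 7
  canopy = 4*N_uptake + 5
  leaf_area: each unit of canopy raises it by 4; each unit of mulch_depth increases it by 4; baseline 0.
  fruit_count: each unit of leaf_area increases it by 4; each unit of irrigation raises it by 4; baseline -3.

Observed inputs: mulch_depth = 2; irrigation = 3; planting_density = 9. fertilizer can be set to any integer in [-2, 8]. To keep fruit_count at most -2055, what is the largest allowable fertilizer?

fertilizer = 0

Substituting into the N_uptake equation gives N_uptake = 3*fertilizer - 34.
So canopy = 12*fertilizer - 131.
leaf_area becomes 48*fertilizer - 516.
Substituting into the fruit_count equation gives fruit_count = 192*fertilizer - 2055.
Require 192*fertilizer - 2055 ≤ -2055, so fertilizer ≤ 0.
The largest integer in [-2, 8] satisfying this is 0.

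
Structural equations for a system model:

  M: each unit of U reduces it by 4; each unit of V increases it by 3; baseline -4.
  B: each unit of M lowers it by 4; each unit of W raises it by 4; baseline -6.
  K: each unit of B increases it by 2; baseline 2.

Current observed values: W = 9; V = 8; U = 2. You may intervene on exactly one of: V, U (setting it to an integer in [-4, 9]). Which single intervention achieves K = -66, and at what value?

set U = 1

Intervening on V: K = -24*V + 158. Reaching -66 requires V = 28/3, not an integer.
Intervening on U: with other inputs at their observed values, K = 32*U - 98. Solving for -66 gives U = 1, within [-4, 9].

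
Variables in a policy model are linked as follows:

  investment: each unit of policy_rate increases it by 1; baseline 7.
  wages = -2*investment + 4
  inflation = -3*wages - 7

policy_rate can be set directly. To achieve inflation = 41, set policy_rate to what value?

policy_rate = 3

Substituting into the wages equation gives wages = -2*policy_rate - 10.
This gives inflation = 6*policy_rate + 23.
Solve 6*policy_rate + 23 = 41: policy_rate = (41 - 23) / 6 = 3.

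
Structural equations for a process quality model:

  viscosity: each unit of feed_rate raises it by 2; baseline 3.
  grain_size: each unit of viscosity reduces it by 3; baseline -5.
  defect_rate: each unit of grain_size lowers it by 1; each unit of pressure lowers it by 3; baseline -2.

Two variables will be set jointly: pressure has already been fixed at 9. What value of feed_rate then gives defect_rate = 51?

feed_rate = 11

With pressure held at 9:
Substituting into the grain_size equation gives grain_size = -6*feed_rate - 14.
Substituting into the defect_rate equation gives defect_rate = 6*feed_rate - 15.
Solve 6*feed_rate - 15 = 51: feed_rate = (51 + 15) / 6 = 11.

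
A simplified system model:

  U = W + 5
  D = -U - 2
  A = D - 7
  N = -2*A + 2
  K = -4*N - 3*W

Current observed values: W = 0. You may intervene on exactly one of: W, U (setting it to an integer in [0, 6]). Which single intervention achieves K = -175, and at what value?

Intervening on W: with other inputs at their observed values, K = -11*W - 120. Solving for -175 gives W = 5, within [0, 6].
Intervening on U: K = -8*U - 80. Reaching -175 requires U = 95/8, not an integer.

set W = 5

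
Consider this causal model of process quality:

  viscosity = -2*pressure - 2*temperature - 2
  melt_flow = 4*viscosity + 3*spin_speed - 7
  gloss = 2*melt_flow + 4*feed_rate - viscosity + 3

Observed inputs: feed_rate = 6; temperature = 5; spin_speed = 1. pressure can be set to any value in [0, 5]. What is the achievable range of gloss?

Substituting into the viscosity equation gives viscosity = -2*pressure - 12.
This gives melt_flow = -8*pressure - 52.
So gloss = -14*pressure - 65.
Linear in pressure, so extremes are at the endpoints: pressure = 0 gives gloss = -65; pressure = 5 gives gloss = -135.

-135 to -65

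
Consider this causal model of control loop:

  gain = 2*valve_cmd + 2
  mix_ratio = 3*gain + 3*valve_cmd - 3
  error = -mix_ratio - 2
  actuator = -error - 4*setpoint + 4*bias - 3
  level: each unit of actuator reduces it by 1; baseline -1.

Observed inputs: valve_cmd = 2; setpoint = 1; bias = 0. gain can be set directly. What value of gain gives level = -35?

Intervening on gain fixes its value directly, overriding its dependence on valve_cmd.
Substituting into the mix_ratio equation gives mix_ratio = 3*gain + 3.
This gives error = -3*gain - 5.
Substituting into the actuator equation gives actuator = 3*gain - 2.
Substituting into the level equation gives level = -3*gain + 1.
Solve -3*gain + 1 = -35: gain = (-35 - 1) / -3 = 12.

gain = 12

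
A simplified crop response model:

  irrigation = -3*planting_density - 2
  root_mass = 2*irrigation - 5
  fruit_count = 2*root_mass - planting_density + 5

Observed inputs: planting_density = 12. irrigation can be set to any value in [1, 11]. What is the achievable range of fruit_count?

Intervening on irrigation fixes its value directly, overriding its dependence on planting_density.
Substituting into the fruit_count equation gives fruit_count = 4*irrigation - 17.
Linear in irrigation, so extremes are at the endpoints: irrigation = 1 gives fruit_count = -13; irrigation = 11 gives fruit_count = 27.

-13 to 27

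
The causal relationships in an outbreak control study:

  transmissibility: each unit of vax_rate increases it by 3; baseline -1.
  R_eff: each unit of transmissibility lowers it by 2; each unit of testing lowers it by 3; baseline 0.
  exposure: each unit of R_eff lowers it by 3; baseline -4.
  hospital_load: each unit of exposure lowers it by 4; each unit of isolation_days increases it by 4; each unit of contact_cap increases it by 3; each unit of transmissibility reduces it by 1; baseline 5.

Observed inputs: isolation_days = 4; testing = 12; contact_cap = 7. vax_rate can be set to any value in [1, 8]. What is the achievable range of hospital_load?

-949 to -424

Substituting into the R_eff equation gives R_eff = -6*vax_rate - 34.
This gives exposure = 18*vax_rate + 98.
hospital_load becomes -75*vax_rate - 349.
Linear in vax_rate, so extremes are at the endpoints: vax_rate = 1 gives hospital_load = -424; vax_rate = 8 gives hospital_load = -949.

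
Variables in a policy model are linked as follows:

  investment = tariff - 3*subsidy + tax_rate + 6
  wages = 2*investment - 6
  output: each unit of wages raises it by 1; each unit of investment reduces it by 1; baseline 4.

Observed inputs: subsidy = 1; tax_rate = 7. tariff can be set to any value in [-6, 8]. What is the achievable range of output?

2 to 16

Substituting into the investment equation gives investment = tariff + 10.
This gives wages = 2*tariff + 14.
output becomes tariff + 8.
Linear in tariff, so extremes are at the endpoints: tariff = -6 gives output = 2; tariff = 8 gives output = 16.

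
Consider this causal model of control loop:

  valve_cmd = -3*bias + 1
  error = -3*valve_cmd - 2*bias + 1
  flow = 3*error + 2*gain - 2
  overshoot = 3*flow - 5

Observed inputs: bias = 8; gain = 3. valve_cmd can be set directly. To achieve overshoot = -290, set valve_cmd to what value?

valve_cmd = 6

Intervening on valve_cmd fixes its value directly, overriding its dependence on bias.
Substituting into the error equation gives error = -3*valve_cmd - 15.
So flow = -9*valve_cmd - 41.
Substituting into the overshoot equation gives overshoot = -27*valve_cmd - 128.
Solve -27*valve_cmd - 128 = -290: valve_cmd = (-290 + 128) / -27 = 6.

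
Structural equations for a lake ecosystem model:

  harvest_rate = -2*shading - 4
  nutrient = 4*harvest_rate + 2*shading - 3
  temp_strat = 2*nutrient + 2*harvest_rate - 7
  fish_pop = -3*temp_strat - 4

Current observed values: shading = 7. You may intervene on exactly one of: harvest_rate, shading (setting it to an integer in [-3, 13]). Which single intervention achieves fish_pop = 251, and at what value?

set shading = 2

Intervening on harvest_rate: fish_pop = -30*harvest_rate - 49. Reaching 251 requires harvest_rate = -10, outside [-3, 13].
Intervening on shading: with other inputs at their observed values, fish_pop = 48*shading + 155. Solving for 251 gives shading = 2, within [-3, 13].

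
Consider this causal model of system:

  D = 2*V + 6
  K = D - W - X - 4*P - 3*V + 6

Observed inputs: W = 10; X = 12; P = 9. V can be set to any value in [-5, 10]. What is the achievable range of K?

-56 to -41

Substituting into the K equation gives K = -V - 46.
Linear in V, so extremes are at the endpoints: V = -5 gives K = -41; V = 10 gives K = -56.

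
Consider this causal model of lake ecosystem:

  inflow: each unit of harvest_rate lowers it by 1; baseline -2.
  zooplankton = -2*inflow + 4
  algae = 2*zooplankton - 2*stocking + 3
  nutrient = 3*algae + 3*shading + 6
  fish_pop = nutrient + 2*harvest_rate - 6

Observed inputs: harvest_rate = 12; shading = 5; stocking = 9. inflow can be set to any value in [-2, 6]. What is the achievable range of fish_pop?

Intervening on inflow fixes its value directly, overriding its dependence on harvest_rate.
Substituting into the algae equation gives algae = -4*inflow - 7.
Substituting into the nutrient equation gives nutrient = -12*inflow.
Substituting into the fish_pop equation gives fish_pop = -12*inflow + 18.
Linear in inflow, so extremes are at the endpoints: inflow = -2 gives fish_pop = 42; inflow = 6 gives fish_pop = -54.

-54 to 42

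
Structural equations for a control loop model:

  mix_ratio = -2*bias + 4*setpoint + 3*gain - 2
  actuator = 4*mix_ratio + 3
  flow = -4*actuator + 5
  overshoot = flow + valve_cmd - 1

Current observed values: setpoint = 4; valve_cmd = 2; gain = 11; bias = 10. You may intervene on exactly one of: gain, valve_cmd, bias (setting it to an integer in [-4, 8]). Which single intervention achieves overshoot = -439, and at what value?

set valve_cmd = 1

Intervening on gain: overshoot = -48*gain + 90. Reaching -439 requires gain = 529/48, not an integer.
Intervening on valve_cmd: with other inputs at their observed values, overshoot = valve_cmd - 440. Solving for -439 gives valve_cmd = 1, within [-4, 8].
Intervening on bias: overshoot = 32*bias - 758. Reaching -439 requires bias = 319/32, not an integer.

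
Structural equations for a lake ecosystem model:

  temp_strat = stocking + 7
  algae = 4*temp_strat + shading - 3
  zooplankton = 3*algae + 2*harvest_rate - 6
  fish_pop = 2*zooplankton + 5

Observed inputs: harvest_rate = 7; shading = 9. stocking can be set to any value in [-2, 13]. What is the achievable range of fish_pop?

Substituting into the algae equation gives algae = 4*stocking + 34.
Substituting into the zooplankton equation gives zooplankton = 12*stocking + 110.
Substituting into the fish_pop equation gives fish_pop = 24*stocking + 225.
Linear in stocking, so extremes are at the endpoints: stocking = -2 gives fish_pop = 177; stocking = 13 gives fish_pop = 537.

177 to 537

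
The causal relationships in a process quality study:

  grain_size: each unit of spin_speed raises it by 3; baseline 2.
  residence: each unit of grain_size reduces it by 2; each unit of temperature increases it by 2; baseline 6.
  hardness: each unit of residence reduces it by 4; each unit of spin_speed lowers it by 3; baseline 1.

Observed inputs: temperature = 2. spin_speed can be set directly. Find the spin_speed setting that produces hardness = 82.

Substituting into the residence equation gives residence = -6*spin_speed + 6.
Substituting into the hardness equation gives hardness = 21*spin_speed - 23.
Solve 21*spin_speed - 23 = 82: spin_speed = (82 + 23) / 21 = 5.

spin_speed = 5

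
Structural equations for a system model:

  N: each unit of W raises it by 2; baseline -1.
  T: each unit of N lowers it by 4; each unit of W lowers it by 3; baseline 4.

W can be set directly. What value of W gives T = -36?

Substituting into the T equation gives T = -11*W + 8.
Solve -11*W + 8 = -36: W = (-36 - 8) / -11 = 4.

W = 4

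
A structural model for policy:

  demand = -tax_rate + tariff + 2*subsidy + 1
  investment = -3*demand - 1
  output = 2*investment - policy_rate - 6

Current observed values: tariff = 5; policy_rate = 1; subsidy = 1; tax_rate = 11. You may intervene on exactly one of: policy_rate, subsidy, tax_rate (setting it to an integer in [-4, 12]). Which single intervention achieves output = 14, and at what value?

set policy_rate = -4

Intervening on policy_rate: with other inputs at their observed values, output = -policy_rate + 10. Solving for 14 gives policy_rate = -4, within [-4, 12].
Intervening on subsidy: output = -12*subsidy + 21. Reaching 14 requires subsidy = 7/12, not an integer.
Intervening on tax_rate: output = 6*tax_rate - 57. Reaching 14 requires tax_rate = 71/6, not an integer.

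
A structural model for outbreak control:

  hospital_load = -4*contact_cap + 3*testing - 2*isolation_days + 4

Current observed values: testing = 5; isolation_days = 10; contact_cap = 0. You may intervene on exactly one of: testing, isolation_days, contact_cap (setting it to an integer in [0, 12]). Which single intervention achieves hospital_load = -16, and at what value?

Intervening on testing: with other inputs at their observed values, hospital_load = 3*testing - 16. Solving for -16 gives testing = 0, within [0, 12].
Intervening on isolation_days: hospital_load = -2*isolation_days + 19. Reaching -16 requires isolation_days = 35/2, not an integer.
Intervening on contact_cap: hospital_load = -4*contact_cap - 1. Reaching -16 requires contact_cap = 15/4, not an integer.

set testing = 0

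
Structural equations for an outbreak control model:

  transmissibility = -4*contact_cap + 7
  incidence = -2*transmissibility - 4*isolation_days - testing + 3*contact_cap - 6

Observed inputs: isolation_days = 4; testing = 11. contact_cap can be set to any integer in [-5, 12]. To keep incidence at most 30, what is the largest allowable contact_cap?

contact_cap = 7

Substituting into the incidence equation gives incidence = 11*contact_cap - 47.
Require 11*contact_cap - 47 ≤ 30, so contact_cap ≤ 7.
The largest integer in [-5, 12] satisfying this is 7.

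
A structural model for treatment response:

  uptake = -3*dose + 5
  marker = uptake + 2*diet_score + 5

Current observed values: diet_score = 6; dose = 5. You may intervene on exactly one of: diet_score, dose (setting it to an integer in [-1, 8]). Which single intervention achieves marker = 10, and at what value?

set dose = 4

Intervening on diet_score: marker = 2*diet_score - 5. Reaching 10 requires diet_score = 15/2, not an integer.
Intervening on dose: with other inputs at their observed values, marker = -3*dose + 22. Solving for 10 gives dose = 4, within [-1, 8].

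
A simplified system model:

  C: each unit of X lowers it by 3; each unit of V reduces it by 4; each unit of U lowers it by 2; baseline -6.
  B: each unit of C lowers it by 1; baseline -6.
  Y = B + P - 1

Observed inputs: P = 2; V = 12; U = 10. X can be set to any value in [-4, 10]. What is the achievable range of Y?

57 to 99

Substituting into the C equation gives C = -3*X - 74.
Substituting into the B equation gives B = 3*X + 68.
Y becomes 3*X + 69.
Linear in X, so extremes are at the endpoints: X = -4 gives Y = 57; X = 10 gives Y = 99.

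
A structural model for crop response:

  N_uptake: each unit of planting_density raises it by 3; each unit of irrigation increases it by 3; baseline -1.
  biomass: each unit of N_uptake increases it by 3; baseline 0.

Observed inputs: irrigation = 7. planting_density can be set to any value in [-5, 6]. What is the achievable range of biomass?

15 to 114

Substituting into the N_uptake equation gives N_uptake = 3*planting_density + 20.
biomass becomes 9*planting_density + 60.
Linear in planting_density, so extremes are at the endpoints: planting_density = -5 gives biomass = 15; planting_density = 6 gives biomass = 114.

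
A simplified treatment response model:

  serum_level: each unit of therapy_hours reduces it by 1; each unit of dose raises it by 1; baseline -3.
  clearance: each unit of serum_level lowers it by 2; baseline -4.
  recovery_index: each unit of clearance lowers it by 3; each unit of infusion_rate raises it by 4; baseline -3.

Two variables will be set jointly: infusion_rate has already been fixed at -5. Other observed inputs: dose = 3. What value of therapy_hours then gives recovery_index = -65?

therapy_hours = 9

With infusion_rate held at -5:
Substituting into the serum_level equation gives serum_level = -therapy_hours.
Substituting into the clearance equation gives clearance = 2*therapy_hours - 4.
So recovery_index = -6*therapy_hours - 11.
Solve -6*therapy_hours - 11 = -65: therapy_hours = (-65 + 11) / -6 = 9.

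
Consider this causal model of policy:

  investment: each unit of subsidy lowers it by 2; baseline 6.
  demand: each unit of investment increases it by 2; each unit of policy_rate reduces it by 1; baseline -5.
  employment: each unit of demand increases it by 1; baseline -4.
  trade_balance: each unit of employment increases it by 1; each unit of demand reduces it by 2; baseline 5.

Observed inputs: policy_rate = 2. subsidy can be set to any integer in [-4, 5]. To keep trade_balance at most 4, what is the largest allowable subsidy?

Substituting into the demand equation gives demand = -4*subsidy + 5.
This gives employment = -4*subsidy + 1.
trade_balance becomes 4*subsidy - 4.
Require 4*subsidy - 4 ≤ 4, so subsidy ≤ 2.
The largest integer in [-4, 5] satisfying this is 2.

subsidy = 2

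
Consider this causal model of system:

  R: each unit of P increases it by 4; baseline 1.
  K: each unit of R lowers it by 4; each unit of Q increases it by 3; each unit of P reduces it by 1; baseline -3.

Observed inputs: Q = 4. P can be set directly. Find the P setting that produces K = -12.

P = 1

Substituting into the K equation gives K = -17*P + 5.
Solve -17*P + 5 = -12: P = (-12 - 5) / -17 = 1.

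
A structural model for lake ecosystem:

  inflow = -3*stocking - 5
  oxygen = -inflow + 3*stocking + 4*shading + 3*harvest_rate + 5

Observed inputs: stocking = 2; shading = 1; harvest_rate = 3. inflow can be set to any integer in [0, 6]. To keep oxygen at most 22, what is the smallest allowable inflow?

Intervening on inflow fixes its value directly, overriding its dependence on stocking.
Substituting into the oxygen equation gives oxygen = -inflow + 24.
Require -inflow + 24 ≤ 22, so inflow ≥ 2.
The smallest integer in [0, 6] satisfying this is 2.

inflow = 2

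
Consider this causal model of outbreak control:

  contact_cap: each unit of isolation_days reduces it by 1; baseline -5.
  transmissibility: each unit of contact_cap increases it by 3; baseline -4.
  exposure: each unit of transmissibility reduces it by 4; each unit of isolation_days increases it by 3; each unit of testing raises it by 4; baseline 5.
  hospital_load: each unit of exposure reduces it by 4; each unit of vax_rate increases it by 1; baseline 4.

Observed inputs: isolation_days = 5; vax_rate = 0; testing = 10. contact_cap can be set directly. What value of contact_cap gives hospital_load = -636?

Intervening on contact_cap fixes its value directly, overriding its dependence on isolation_days.
Substituting into the exposure equation gives exposure = -12*contact_cap + 76.
hospital_load becomes 48*contact_cap - 300.
Solve 48*contact_cap - 300 = -636: contact_cap = (-636 + 300) / 48 = -7.

contact_cap = -7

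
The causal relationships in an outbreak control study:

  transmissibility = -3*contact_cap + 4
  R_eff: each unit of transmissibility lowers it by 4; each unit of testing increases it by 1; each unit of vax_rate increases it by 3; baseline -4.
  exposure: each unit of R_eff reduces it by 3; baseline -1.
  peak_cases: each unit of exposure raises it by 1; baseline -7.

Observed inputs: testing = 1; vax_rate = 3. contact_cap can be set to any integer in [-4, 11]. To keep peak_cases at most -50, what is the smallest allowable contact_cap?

Substituting into the R_eff equation gives R_eff = 12*contact_cap - 10.
exposure becomes -36*contact_cap + 29.
So peak_cases = -36*contact_cap + 22.
Require -36*contact_cap + 22 ≤ -50, so contact_cap ≥ 2.
The smallest integer in [-4, 11] satisfying this is 2.

contact_cap = 2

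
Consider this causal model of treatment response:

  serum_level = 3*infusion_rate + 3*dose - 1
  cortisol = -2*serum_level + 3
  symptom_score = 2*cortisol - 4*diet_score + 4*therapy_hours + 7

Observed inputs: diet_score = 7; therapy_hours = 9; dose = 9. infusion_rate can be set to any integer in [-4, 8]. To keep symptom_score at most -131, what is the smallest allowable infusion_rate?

Substituting into the serum_level equation gives serum_level = 3*infusion_rate + 26.
cortisol becomes -6*infusion_rate - 49.
This gives symptom_score = -12*infusion_rate - 83.
Require -12*infusion_rate - 83 ≤ -131, so infusion_rate ≥ 4.
The smallest integer in [-4, 8] satisfying this is 4.

infusion_rate = 4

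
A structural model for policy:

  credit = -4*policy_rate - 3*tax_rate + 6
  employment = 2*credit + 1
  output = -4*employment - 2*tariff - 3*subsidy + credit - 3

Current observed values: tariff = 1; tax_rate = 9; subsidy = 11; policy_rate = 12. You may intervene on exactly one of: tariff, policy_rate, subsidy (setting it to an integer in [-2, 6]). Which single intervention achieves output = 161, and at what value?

set policy_rate = 2

Intervening on tariff: output = -2*tariff + 443. Reaching 161 requires tariff = 141, outside [-2, 6].
Intervening on policy_rate: with other inputs at their observed values, output = 28*policy_rate + 105. Solving for 161 gives policy_rate = 2, within [-2, 6].
Intervening on subsidy: output = -3*subsidy + 474. Reaching 161 requires subsidy = 313/3, not an integer.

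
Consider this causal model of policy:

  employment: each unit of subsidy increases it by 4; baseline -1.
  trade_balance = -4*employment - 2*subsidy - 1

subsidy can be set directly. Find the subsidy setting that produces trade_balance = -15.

subsidy = 1

Substituting into the trade_balance equation gives trade_balance = -18*subsidy + 3.
Solve -18*subsidy + 3 = -15: subsidy = (-15 - 3) / -18 = 1.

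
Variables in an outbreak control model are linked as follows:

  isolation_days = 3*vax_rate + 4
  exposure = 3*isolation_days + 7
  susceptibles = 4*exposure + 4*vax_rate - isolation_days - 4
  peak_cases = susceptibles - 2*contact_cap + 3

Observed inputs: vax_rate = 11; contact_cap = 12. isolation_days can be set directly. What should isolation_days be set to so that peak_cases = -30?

isolation_days = -7

Intervening on isolation_days fixes its value directly, overriding its dependence on vax_rate.
Substituting into the susceptibles equation gives susceptibles = 11*isolation_days + 68.
So peak_cases = 11*isolation_days + 47.
Solve 11*isolation_days + 47 = -30: isolation_days = (-30 - 47) / 11 = -7.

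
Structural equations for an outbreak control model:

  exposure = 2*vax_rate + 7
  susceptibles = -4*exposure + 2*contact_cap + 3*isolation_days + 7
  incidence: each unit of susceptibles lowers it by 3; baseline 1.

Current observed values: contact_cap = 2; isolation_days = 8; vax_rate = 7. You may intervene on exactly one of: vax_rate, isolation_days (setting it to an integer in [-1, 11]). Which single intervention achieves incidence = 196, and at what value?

set vax_rate = 9

Intervening on vax_rate: with other inputs at their observed values, incidence = 24*vax_rate - 20. Solving for 196 gives vax_rate = 9, within [-1, 11].
Intervening on isolation_days: incidence = -9*isolation_days + 220. Reaching 196 requires isolation_days = 8/3, not an integer.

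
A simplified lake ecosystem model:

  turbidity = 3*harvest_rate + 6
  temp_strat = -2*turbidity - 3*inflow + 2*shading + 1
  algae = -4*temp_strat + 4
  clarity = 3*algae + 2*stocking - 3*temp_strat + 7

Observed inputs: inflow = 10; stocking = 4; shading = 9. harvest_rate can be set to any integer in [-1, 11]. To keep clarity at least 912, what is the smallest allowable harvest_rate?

harvest_rate = 6

Substituting into the temp_strat equation gives temp_strat = -6*harvest_rate - 23.
Substituting into the algae equation gives algae = 24*harvest_rate + 96.
This gives clarity = 90*harvest_rate + 372.
Require 90*harvest_rate + 372 ≥ 912, so harvest_rate ≥ 6.
The smallest integer in [-1, 11] satisfying this is 6.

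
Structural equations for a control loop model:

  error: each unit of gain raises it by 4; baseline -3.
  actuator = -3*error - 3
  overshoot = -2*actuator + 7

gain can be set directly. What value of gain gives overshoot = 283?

Substituting into the actuator equation gives actuator = -12*gain + 6.
overshoot becomes 24*gain - 5.
Solve 24*gain - 5 = 283: gain = (283 + 5) / 24 = 12.

gain = 12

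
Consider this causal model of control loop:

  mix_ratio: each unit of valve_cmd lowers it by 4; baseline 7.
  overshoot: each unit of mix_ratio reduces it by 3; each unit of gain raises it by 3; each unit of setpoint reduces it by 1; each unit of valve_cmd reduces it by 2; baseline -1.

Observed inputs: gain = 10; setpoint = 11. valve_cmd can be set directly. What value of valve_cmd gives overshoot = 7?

Substituting into the overshoot equation gives overshoot = 10*valve_cmd - 3.
Solve 10*valve_cmd - 3 = 7: valve_cmd = (7 + 3) / 10 = 1.

valve_cmd = 1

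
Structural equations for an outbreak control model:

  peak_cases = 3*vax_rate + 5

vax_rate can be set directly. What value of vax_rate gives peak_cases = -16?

Solve 3*vax_rate + 5 = -16: vax_rate = (-16 - 5) / 3 = -7.

vax_rate = -7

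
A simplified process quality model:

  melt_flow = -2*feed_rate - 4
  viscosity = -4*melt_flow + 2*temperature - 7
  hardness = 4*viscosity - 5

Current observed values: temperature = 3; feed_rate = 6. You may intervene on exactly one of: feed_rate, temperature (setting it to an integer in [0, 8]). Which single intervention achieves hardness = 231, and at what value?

set temperature = 1

Intervening on feed_rate: hardness = 32*feed_rate + 55. Reaching 231 requires feed_rate = 11/2, not an integer.
Intervening on temperature: with other inputs at their observed values, hardness = 8*temperature + 223. Solving for 231 gives temperature = 1, within [0, 8].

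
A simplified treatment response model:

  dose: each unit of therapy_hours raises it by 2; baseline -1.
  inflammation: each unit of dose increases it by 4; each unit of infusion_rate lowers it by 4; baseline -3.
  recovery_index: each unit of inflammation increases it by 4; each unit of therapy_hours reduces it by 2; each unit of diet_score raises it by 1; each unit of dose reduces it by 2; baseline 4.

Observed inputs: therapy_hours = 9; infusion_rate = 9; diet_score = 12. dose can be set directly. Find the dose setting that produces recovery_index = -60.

dose = 7

Intervening on dose fixes its value directly, overriding its dependence on therapy_hours.
Substituting into the inflammation equation gives inflammation = 4*dose - 39.
Substituting into the recovery_index equation gives recovery_index = 14*dose - 158.
Solve 14*dose - 158 = -60: dose = (-60 + 158) / 14 = 7.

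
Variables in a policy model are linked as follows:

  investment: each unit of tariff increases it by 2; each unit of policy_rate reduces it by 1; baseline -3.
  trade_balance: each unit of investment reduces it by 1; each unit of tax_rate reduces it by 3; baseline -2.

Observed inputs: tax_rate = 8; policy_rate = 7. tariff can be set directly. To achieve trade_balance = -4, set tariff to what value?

Substituting into the investment equation gives investment = 2*tariff - 10.
So trade_balance = -2*tariff - 16.
Solve -2*tariff - 16 = -4: tariff = (-4 + 16) / -2 = -6.

tariff = -6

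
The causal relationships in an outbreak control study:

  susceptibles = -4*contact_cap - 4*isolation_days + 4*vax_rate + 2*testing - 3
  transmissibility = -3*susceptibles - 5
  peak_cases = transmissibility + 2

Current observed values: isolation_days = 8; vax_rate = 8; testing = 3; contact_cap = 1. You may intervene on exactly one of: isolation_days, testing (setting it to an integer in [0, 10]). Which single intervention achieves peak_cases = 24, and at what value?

Intervening on isolation_days: with other inputs at their observed values, peak_cases = 12*isolation_days - 96. Solving for 24 gives isolation_days = 10, within [0, 10].
Intervening on testing: peak_cases = -6*testing + 18. Reaching 24 requires testing = -1, outside [0, 10].

set isolation_days = 10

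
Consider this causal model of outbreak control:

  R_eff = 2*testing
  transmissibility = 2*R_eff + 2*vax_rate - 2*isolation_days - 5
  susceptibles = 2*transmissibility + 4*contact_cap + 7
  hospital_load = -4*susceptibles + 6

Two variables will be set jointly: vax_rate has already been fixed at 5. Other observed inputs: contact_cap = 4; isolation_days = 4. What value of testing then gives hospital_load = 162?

With vax_rate held at 5:
Substituting into the transmissibility equation gives transmissibility = 4*testing - 3.
Substituting into the susceptibles equation gives susceptibles = 8*testing + 17.
This gives hospital_load = -32*testing - 62.
Solve -32*testing - 62 = 162: testing = (162 + 62) / -32 = -7.

testing = -7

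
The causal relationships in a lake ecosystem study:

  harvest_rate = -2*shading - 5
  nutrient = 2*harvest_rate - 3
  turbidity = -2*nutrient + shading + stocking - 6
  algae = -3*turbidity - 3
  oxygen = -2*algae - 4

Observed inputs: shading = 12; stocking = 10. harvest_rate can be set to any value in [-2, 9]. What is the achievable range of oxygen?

Intervening on harvest_rate fixes its value directly, overriding its dependence on shading.
Substituting into the turbidity equation gives turbidity = -4*harvest_rate + 22.
Substituting into the algae equation gives algae = 12*harvest_rate - 69.
Substituting into the oxygen equation gives oxygen = -24*harvest_rate + 134.
Linear in harvest_rate, so extremes are at the endpoints: harvest_rate = -2 gives oxygen = 182; harvest_rate = 9 gives oxygen = -82.

-82 to 182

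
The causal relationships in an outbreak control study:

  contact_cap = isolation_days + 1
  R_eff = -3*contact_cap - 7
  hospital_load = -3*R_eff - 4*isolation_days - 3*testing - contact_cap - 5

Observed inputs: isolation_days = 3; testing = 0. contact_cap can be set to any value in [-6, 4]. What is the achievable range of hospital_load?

Intervening on contact_cap fixes its value directly, overriding its dependence on isolation_days.
Substituting into the hospital_load equation gives hospital_load = 8*contact_cap + 4.
Linear in contact_cap, so extremes are at the endpoints: contact_cap = -6 gives hospital_load = -44; contact_cap = 4 gives hospital_load = 36.

-44 to 36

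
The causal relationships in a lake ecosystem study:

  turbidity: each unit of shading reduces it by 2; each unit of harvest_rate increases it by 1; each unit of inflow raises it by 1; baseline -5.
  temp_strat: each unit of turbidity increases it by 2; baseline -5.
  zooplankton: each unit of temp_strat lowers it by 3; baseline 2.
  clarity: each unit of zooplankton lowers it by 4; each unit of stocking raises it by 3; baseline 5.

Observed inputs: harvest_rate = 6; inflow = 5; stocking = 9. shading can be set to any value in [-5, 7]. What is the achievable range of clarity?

-228 to 348

Substituting into the turbidity equation gives turbidity = -2*shading + 6.
So temp_strat = -4*shading + 7.
Substituting into the zooplankton equation gives zooplankton = 12*shading - 19.
Substituting into the clarity equation gives clarity = -48*shading + 108.
Linear in shading, so extremes are at the endpoints: shading = -5 gives clarity = 348; shading = 7 gives clarity = -228.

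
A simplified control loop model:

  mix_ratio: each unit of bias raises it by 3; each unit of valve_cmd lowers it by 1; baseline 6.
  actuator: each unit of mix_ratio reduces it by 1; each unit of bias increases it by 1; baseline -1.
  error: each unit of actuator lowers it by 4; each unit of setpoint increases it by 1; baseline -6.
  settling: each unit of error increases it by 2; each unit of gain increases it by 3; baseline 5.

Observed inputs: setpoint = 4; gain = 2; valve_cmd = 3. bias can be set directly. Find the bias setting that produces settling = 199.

bias = 10

Substituting into the mix_ratio equation gives mix_ratio = 3*bias + 3.
Substituting into the actuator equation gives actuator = -2*bias - 4.
Substituting into the error equation gives error = 8*bias + 14.
settling becomes 16*bias + 39.
Solve 16*bias + 39 = 199: bias = (199 - 39) / 16 = 10.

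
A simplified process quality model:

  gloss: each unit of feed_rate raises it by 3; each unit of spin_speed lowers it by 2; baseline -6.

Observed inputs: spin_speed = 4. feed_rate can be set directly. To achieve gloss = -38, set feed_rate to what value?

Substituting into the gloss equation gives gloss = 3*feed_rate - 14.
Solve 3*feed_rate - 14 = -38: feed_rate = (-38 + 14) / 3 = -8.

feed_rate = -8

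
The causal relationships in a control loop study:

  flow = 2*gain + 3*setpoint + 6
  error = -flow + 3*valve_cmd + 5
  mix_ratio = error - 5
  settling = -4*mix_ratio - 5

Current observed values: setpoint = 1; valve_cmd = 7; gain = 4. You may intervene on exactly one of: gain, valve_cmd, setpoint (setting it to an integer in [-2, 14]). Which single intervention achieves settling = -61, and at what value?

Intervening on gain: with other inputs at their observed values, settling = 8*gain - 53. Solving for -61 gives gain = -1, within [-2, 14].
Intervening on valve_cmd: settling = -12*valve_cmd + 63. Reaching -61 requires valve_cmd = 31/3, not an integer.
Intervening on setpoint: settling = 12*setpoint - 33. Reaching -61 requires setpoint = -7/3, not an integer.

set gain = -1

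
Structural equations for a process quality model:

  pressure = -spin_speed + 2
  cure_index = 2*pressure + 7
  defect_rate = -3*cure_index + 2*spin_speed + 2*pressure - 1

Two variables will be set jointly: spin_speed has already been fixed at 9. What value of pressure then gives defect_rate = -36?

With spin_speed held at 9:
Intervening on pressure fixes its value directly, overriding its dependence on spin_speed.
Substituting into the defect_rate equation gives defect_rate = -4*pressure - 4.
Solve -4*pressure - 4 = -36: pressure = (-36 + 4) / -4 = 8.

pressure = 8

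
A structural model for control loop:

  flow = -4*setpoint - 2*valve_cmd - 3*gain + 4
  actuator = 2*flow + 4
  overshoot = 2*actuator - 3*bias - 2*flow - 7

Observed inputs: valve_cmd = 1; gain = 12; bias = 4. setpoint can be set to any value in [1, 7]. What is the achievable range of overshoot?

-135 to -87

Substituting into the flow equation gives flow = -4*setpoint - 34.
So actuator = -8*setpoint - 64.
So overshoot = -8*setpoint - 79.
Linear in setpoint, so extremes are at the endpoints: setpoint = 1 gives overshoot = -87; setpoint = 7 gives overshoot = -135.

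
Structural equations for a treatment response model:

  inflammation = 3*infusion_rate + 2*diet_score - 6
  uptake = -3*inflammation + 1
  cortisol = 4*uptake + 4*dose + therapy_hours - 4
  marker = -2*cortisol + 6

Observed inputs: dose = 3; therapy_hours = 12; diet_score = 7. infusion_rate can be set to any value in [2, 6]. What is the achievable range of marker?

Substituting into the inflammation equation gives inflammation = 3*infusion_rate + 8.
uptake becomes -9*infusion_rate - 23.
Substituting into the cortisol equation gives cortisol = -36*infusion_rate - 72.
Substituting into the marker equation gives marker = 72*infusion_rate + 150.
Linear in infusion_rate, so extremes are at the endpoints: infusion_rate = 2 gives marker = 294; infusion_rate = 6 gives marker = 582.

294 to 582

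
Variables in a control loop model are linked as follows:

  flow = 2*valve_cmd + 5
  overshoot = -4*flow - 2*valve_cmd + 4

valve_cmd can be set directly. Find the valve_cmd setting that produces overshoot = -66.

Substituting into the overshoot equation gives overshoot = -10*valve_cmd - 16.
Solve -10*valve_cmd - 16 = -66: valve_cmd = (-66 + 16) / -10 = 5.

valve_cmd = 5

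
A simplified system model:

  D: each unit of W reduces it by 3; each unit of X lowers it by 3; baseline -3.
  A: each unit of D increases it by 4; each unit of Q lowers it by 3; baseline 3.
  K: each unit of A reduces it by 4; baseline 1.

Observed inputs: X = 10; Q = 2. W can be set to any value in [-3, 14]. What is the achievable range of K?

Substituting into the D equation gives D = -3*W - 33.
Substituting into the A equation gives A = -12*W - 135.
K becomes 48*W + 541.
Linear in W, so extremes are at the endpoints: W = -3 gives K = 397; W = 14 gives K = 1213.

397 to 1213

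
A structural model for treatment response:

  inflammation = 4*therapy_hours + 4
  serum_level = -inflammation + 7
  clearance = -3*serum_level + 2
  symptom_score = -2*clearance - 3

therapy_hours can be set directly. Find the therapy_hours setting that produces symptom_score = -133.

therapy_hours = 6

Substituting into the serum_level equation gives serum_level = -4*therapy_hours + 3.
clearance becomes 12*therapy_hours - 7.
symptom_score becomes -24*therapy_hours + 11.
Solve -24*therapy_hours + 11 = -133: therapy_hours = (-133 - 11) / -24 = 6.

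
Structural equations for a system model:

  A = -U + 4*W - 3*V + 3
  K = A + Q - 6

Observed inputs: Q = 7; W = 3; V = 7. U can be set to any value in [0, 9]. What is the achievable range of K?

-14 to -5

Substituting into the A equation gives A = -U - 6.
K becomes -U - 5.
Linear in U, so extremes are at the endpoints: U = 0 gives K = -5; U = 9 gives K = -14.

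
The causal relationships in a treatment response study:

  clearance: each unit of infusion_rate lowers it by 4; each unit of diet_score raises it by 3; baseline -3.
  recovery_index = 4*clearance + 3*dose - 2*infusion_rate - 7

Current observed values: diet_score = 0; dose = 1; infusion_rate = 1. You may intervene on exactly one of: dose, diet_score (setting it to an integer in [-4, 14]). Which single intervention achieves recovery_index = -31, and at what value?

Intervening on dose: with other inputs at their observed values, recovery_index = 3*dose - 37. Solving for -31 gives dose = 2, within [-4, 14].
Intervening on diet_score: recovery_index = 12*diet_score - 34. Reaching -31 requires diet_score = 1/4, not an integer.

set dose = 2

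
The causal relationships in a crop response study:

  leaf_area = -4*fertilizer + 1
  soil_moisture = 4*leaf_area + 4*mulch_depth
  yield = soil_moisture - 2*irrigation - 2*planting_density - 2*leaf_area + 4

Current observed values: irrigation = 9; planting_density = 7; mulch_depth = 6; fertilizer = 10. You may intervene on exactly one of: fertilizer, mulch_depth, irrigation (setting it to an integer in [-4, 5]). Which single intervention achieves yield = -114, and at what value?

set mulch_depth = -2

Intervening on fertilizer: yield = -8*fertilizer - 2. Reaching -114 requires fertilizer = 14, outside [-4, 5].
Intervening on mulch_depth: with other inputs at their observed values, yield = 4*mulch_depth - 106. Solving for -114 gives mulch_depth = -2, within [-4, 5].
Intervening on irrigation: yield = -2*irrigation - 64. Reaching -114 requires irrigation = 25, outside [-4, 5].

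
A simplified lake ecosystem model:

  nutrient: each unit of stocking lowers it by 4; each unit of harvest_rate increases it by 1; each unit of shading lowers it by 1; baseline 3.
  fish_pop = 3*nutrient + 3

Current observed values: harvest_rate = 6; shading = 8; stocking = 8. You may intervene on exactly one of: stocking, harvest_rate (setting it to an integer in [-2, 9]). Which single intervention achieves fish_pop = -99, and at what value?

Intervening on stocking: fish_pop = -12*stocking + 6. Reaching -99 requires stocking = 35/4, not an integer.
Intervening on harvest_rate: with other inputs at their observed values, fish_pop = 3*harvest_rate - 108. Solving for -99 gives harvest_rate = 3, within [-2, 9].

set harvest_rate = 3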